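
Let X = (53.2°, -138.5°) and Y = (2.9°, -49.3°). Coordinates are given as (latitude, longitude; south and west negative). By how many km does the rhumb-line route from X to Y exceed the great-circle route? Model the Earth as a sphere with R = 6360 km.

Great circle: cos σ = sin φ₁ sin φ₂ + cos φ₁ cos φ₂ cos Δλ,  σ = 1.5219 rad → d_gc = 9679.4 km
Rhumb line: Δψ = -1.0500, q = Δφ/Δψ = 0.8361, d_rh = R√(Δφ²+q²Δλ²) = 9985.4 km
Excess = 9985.4 − 9679.4 = 306.0 ≈ 306 km

306 km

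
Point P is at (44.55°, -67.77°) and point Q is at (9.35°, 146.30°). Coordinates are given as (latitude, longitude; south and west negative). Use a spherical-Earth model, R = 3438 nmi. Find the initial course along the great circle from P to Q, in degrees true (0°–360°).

θ = atan2( sin Δλ·cos φ₂ ,  cos φ₁ sin φ₂ − sin φ₁ cos φ₂ cos Δλ )
  = atan2(-0.5528, +0.6892) = 321.27°

321.3°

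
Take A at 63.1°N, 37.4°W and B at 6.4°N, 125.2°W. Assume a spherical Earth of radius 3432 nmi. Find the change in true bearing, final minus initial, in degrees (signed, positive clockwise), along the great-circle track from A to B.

-63.9°

Initial bearing θ₁ = atan2(sin Δλ cos φ₂, cos φ₁ sin φ₂ − sin φ₁ cos φ₂ cos Δλ) = 270.95°
Final bearing θ₂ = (initial bearing from the destination back to the start) + 180° = 207.08°
Δθ = θ₂ − θ₁ = -63.9°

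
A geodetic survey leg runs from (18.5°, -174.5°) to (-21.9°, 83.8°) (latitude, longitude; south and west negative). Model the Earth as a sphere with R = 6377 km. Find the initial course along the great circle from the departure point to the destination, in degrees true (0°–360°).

N = sin Δλ·cos φ₂ = -0.9086;  D = cos φ₁ sin φ₂ − sin φ₁ cos φ₂ cos Δλ = -0.2940
initial course = atan2(N, D) = 252.07°

252.1°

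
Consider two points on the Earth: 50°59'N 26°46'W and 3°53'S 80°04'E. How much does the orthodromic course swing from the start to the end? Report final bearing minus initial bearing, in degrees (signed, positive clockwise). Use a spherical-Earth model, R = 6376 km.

Initial bearing θ₁ = atan2(sin Δλ cos φ₂, cos φ₁ sin φ₂ − sin φ₁ cos φ₂ cos Δλ) = 79.22°
Final bearing θ₂ = (initial bearing from the destination back to the start) + 180° = 141.69°
Δθ = θ₂ − θ₁ = +62.5°

+62.5°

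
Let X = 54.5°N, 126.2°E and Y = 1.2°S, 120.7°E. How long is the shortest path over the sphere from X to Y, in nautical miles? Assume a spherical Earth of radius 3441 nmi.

3356 nmi

Haversine: a = sin²(Δφ/2)+cos φ₁ cos φ₂ sin²(Δλ/2) = 0.21957;  σ = 2·atan2(√a,√(1−a))
σ = 55.885° → d = Rσ = 3441·0.97538 = 3356 nmi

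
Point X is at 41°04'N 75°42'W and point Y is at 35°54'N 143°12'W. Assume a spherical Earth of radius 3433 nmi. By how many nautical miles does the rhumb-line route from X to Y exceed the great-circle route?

77 nmi

Great circle: cos σ = sin φ₁ sin φ₂ + cos φ₁ cos φ₂ cos Δλ,  σ = 0.9034 rad → d_gc = 3101.5 nmi
Rhumb line: Δψ = -0.1153, q = Δφ/Δψ = 0.7822, d_rh = R√(Δφ²+q²Δλ²) = 3178.6 nmi
Excess = 3178.6 − 3101.5 = 77.1 ≈ 77 nmi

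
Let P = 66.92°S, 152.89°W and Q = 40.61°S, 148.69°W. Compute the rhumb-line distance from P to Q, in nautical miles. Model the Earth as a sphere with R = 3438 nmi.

Rhumb course C = atan2(Δλ, Δψ) with Δψ = ln[tan(π/4+φ₂/2)/tan(π/4+φ₁/2)] = +0.8119, Δλ = +0.0733 → C = 5.16°
d = R·|Δφ| / |cos C| = 3438·0.45920 / 0.99595 = 1585 nmi

1585 nmi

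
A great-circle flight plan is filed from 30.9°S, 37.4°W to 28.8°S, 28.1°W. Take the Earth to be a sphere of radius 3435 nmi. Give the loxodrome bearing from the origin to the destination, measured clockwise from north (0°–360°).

Δψ = ln[tan(π/4+φ₂/2)/tan(π/4+φ₁/2)] = +0.0423
Δλ = +0.1623 rad (taken the short way round)
course = atan2(Δλ, Δψ) = 75.41°

75.4°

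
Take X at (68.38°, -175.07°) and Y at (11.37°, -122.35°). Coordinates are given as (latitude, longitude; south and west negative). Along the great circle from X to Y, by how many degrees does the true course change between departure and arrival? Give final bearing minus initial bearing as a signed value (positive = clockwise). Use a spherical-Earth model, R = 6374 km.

At departure: θ₁ = atan2(sin Δλ cos φ₂, cos φ₁ sin φ₂ − sin φ₁ cos φ₂ cos Δλ) = 121.57°
At arrival: θ₂ = atan2(sin Δλ cos φ₁, −cos φ₂ sin φ₁ + sin φ₂ cos φ₁ cos Δλ) = 161.33°
Δθ = θ₂ − θ₁ = +39.8°

+39.8°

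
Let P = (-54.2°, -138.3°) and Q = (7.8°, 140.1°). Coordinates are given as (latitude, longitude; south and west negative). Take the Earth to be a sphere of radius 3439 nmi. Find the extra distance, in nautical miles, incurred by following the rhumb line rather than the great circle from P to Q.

110 nmi

Great circle: cos σ = sin φ₁ sin φ₂ + cos φ₁ cos φ₂ cos Δλ,  σ = 1.5962 rad → d_gc = 5489.4 nmi
Rhumb line: Δψ = +1.2667, q = Δφ/Δψ = 0.8543, d_rh = R√(Δφ²+q²Δλ²) = 5599.5 nmi
Excess = 5599.5 − 5489.4 = 110.1 ≈ 110 nmi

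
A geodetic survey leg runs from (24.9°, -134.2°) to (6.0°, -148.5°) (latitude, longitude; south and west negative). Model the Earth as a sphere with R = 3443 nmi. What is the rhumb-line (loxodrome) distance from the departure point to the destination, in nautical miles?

Δψ = ln[tan(π/4+φ₂/2)/tan(π/4+φ₁/2)] = -0.3440;  Δφ = -0.3299 rad,  Δλ = -0.2496 rad
q = Δφ/Δψ = 0.9588
d = R·√(Δφ² + q²Δλ²) = 3443·0.40753 = 1403 nmi

1403 nmi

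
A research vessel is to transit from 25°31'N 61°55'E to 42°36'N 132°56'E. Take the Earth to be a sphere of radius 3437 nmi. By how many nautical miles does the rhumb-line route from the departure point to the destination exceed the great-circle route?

82 nmi

Great circle: cos σ = sin φ₁ sin φ₂ + cos φ₁ cos φ₂ cos Δλ,  σ = 1.0383 rad → d_gc = 3568.7 nmi
Rhumb line: Δψ = +0.3625, q = Δφ/Δψ = 0.8226, d_rh = R√(Δφ²+q²Δλ²) = 3650.9 nmi
Excess = 3650.9 − 3568.7 = 82.2 ≈ 82 nmi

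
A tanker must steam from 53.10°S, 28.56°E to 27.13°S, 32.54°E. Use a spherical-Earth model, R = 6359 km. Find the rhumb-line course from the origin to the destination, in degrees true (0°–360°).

Δψ = ln[tan(π/4+φ₂/2)/tan(π/4+φ₁/2)] = +0.6055
Δλ = +0.0695 rad (taken the short way round)
course = atan2(Δλ, Δψ) = 6.54°

6.5°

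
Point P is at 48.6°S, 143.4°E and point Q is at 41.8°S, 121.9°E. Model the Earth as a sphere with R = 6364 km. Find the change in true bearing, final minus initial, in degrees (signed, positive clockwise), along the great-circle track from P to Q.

+15.4°

Initial bearing θ₁ = atan2(sin Δλ cos φ₂, cos φ₁ sin φ₂ − sin φ₁ cos φ₂ cos Δλ) = 286.22°
Final bearing θ₂ = (initial bearing from the destination back to the start) + 180° = 301.59°
Δθ = θ₂ − θ₁ = +15.4°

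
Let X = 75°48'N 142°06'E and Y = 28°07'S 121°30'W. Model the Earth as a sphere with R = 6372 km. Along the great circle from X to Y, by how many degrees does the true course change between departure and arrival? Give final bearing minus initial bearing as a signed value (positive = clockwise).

Initial bearing θ₁ = atan2(sin Δλ cos φ₂, cos φ₁ sin φ₂ − sin φ₁ cos φ₂ cos Δλ) = 91.33°
Final bearing θ₂ = (initial bearing from the destination back to the start) + 180° = 163.86°
Δθ = θ₂ − θ₁ = +72.5°

+72.5°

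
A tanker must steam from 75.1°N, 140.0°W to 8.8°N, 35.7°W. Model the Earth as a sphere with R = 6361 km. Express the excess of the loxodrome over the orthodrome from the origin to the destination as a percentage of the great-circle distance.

8.4%

Great circle: σ = 1.4856 rad → d_gc = Rσ = 9450.0 km
Rhumb: Δφ = -1.1572, Δλ = +1.8204, Δψ = -1.8802, q = Δφ/Δψ = 0.6155 → d_rh = R√(Δφ²+q²Δλ²) = 10245.4 km
Excess = (10245.4 − 9450.0) / 9450.0 = 795.4 / 9450.0 = 8.42% ≈ 8.4%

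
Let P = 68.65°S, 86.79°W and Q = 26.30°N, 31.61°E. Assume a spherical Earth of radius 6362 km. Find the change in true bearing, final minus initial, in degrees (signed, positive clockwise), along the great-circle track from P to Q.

At departure: θ₁ = atan2(sin Δλ cos φ₂, cos φ₁ sin φ₂ − sin φ₁ cos φ₂ cos Δλ) = 106.65°
At arrival: θ₂ = atan2(sin Δλ cos φ₁, −cos φ₂ sin φ₁ + sin φ₂ cos φ₁ cos Δλ) = 22.90°
Δθ = θ₂ − θ₁ = -83.8°

-83.8°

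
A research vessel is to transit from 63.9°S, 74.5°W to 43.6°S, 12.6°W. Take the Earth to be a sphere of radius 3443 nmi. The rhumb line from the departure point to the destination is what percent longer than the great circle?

Great circle: σ = 0.6930 rad → d_gc = Rσ = 2385.9 nmi
Rhumb: Δφ = +0.3543, Δλ = +1.0804, Δψ = +0.6147, q = Δφ/Δψ = 0.5764 → d_rh = R√(Δφ²+q²Δλ²) = 2466.7 nmi
Excess = (2466.7 − 2385.9) / 2385.9 = 80.8 / 2385.9 = 3.39% ≈ 3.4%

3.4%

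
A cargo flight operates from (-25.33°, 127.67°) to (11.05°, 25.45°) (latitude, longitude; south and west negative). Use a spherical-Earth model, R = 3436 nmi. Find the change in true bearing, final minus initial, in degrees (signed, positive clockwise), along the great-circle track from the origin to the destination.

Initial bearing θ₁ = atan2(sin Δλ cos φ₂, cos φ₁ sin φ₂ − sin φ₁ cos φ₂ cos Δλ) = 275.03°
Final bearing θ₂ = (initial bearing from the destination back to the start) + 180° = 293.45°
Δθ = θ₂ − θ₁ = +18.4°

+18.4°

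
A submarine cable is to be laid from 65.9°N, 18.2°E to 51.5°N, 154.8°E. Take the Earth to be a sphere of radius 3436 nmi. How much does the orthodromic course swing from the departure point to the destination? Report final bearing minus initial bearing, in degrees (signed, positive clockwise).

At departure: θ₁ = atan2(sin Δλ cos φ₂, cos φ₁ sin φ₂ − sin φ₁ cos φ₂ cos Δλ) = 30.28°
At arrival: θ₂ = atan2(sin Δλ cos φ₁, −cos φ₂ sin φ₁ + sin φ₂ cos φ₁ cos Δλ) = 160.68°
Δθ = θ₂ − θ₁ = +130.4°

+130.4°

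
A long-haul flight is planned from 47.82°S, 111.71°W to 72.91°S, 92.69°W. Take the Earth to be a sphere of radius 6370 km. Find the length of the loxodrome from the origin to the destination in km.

Δψ = ln[tan(π/4+φ₂/2)/tan(π/4+φ₁/2)] = -0.9426;  Δφ = -0.4379 rad,  Δλ = +0.3320 rad
q = Δφ/Δψ = 0.4645
d = R·√(Δφ² + q²Δλ²) = 6370·0.46426 = 2957 km

2957 km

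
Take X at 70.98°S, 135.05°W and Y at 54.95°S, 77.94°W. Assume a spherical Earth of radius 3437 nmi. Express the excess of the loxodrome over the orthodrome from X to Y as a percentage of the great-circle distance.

Great circle: σ = 0.5041 rad → d_gc = Rσ = 1732.7 nmi
Rhumb: Δφ = +0.2798, Δλ = +0.9968, Δψ = +0.6339, q = Δφ/Δψ = 0.4413 → d_rh = R√(Δφ²+q²Δλ²) = 1791.8 nmi
Excess = (1791.8 − 1732.7) / 1732.7 = 59.1 / 1732.7 = 3.41% ≈ 3.4%

3.4%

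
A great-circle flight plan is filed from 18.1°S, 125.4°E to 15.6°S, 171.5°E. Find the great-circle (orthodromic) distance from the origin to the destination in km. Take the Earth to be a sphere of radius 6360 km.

4893 km

Haversine: a = sin²(Δφ/2)+cos φ₁ cos φ₂ sin²(Δλ/2) = 0.14082;  σ = 2·atan2(√a,√(1−a))
σ = 44.081° → d = Rσ = 6360·0.76936 = 4893 km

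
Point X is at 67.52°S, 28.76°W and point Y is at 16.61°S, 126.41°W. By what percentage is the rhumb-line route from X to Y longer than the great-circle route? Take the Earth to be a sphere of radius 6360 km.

7.1%

Great circle: σ = 1.3537 rad → d_gc = Rσ = 8609.8 km
Rhumb: Δφ = +0.8885, Δλ = -1.7043, Δψ = +1.3218, q = Δφ/Δψ = 0.6722 → d_rh = R√(Δφ²+q²Δλ²) = 9221.3 km
Excess = (9221.3 − 8609.8) / 8609.8 = 611.5 / 8609.8 = 7.10% ≈ 7.1%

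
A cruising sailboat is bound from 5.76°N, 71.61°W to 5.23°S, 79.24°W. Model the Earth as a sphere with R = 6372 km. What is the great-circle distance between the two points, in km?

1487 km

Haversine: a = sin²(Δφ/2)+cos φ₁ cos φ₂ sin²(Δλ/2) = 0.01356;  σ = 2·atan2(√a,√(1−a))
σ = 13.372° → d = Rσ = 6372·0.23339 = 1487 km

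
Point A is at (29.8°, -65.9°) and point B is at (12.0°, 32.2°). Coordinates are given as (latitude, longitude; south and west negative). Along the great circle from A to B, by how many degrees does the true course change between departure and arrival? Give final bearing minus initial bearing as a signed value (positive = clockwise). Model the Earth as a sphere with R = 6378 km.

At departure: θ₁ = atan2(sin Δλ cos φ₂, cos φ₁ sin φ₂ − sin φ₁ cos φ₂ cos Δλ) = 75.58°
At arrival: θ₂ = atan2(sin Δλ cos φ₁, −cos φ₂ sin φ₁ + sin φ₂ cos φ₁ cos Δλ) = 120.77°
Δθ = θ₂ − θ₁ = +45.2°

+45.2°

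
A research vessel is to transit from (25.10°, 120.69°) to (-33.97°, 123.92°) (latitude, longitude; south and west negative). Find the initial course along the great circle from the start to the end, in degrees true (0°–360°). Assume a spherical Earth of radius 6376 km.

176.9°

θ = atan2( sin Δλ·cos φ₂ ,  cos φ₁ sin φ₂ − sin φ₁ cos φ₂ cos Δλ )
  = atan2(+0.0467, -0.8572) = 176.88°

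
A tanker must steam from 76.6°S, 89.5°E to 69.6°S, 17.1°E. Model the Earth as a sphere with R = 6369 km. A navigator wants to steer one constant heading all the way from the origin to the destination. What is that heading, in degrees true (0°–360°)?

288.6°

Δψ = ln[tan(π/4+φ₂/2)/tan(π/4+φ₁/2)] = +0.4264
Δλ = -1.2636 rad (taken the short way round)
course = atan2(Δλ, Δψ) = 288.64°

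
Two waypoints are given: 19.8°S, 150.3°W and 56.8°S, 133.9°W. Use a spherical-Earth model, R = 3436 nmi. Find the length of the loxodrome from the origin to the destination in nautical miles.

Rhumb course C = atan2(Δλ, Δψ) with Δψ = ln[tan(π/4+φ₂/2)/tan(π/4+φ₁/2)] = -0.8576, Δλ = +0.2862 → C = 161.54°
d = R·|Δφ| / |cos C| = 3436·0.64577 / 0.94856 = 2339 nmi

2339 nmi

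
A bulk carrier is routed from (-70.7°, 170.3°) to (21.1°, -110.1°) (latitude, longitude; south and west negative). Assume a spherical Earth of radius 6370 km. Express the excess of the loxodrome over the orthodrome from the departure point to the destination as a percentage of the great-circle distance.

2.6%

Great circle: σ = 1.8589 rad → d_gc = Rσ = 11841.0 km
Rhumb: Δφ = +1.6022, Δλ = +1.3893, Δψ = +2.1486, q = Δφ/Δψ = 0.7457 → d_rh = R√(Δφ²+q²Δλ²) = 12153.7 km
Excess = (12153.7 − 11841.0) / 11841.0 = 312.7 / 11841.0 = 2.64% ≈ 2.6%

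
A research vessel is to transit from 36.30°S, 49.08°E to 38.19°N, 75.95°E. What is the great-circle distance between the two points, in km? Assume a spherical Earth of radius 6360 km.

Haversine: a = sin²(Δφ/2)+cos φ₁ cos φ₂ sin²(Δλ/2) = 0.40049;  σ = 2·atan2(√a,√(1−a))
σ = 78.520° → d = Rσ = 6360·1.37044 = 8716 km

8716 km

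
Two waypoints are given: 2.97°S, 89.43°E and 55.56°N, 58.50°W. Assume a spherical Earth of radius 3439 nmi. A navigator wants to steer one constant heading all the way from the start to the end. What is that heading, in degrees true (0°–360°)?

295.4°

Δψ = ln[tan(π/4+φ₂/2)/tan(π/4+φ₁/2)] = +1.2233
Δλ = -2.5819 rad (taken the short way round)
course = atan2(Δλ, Δψ) = 295.35°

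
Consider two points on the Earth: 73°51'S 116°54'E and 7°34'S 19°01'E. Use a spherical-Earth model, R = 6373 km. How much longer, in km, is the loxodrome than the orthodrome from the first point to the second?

666 km

Great circle: cos σ = sin φ₁ sin φ₂ + cos φ₁ cos φ₂ cos Δλ,  σ = 1.4820 rad → d_gc = 9444.9 km
Rhumb line: Δψ = +1.8204, q = Δφ/Δψ = 0.6355, d_rh = R√(Δφ²+q²Δλ²) = 10111.0 km
Excess = 10111.0 − 9444.9 = 666.1 ≈ 666 km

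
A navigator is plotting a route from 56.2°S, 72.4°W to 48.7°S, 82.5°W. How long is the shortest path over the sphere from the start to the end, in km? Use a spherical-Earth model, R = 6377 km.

1078 km

cos σ = sin φ₁ sin φ₂ + cos φ₁ cos φ₂ cos Δλ
      = sin(-56.20°)sin(-48.70°) + cos(-56.20°)cos(-48.70°)cos(-10.10°) = 0.9858
σ = 9.682° → d = Rσ = 6377·0.16899 = 1078 km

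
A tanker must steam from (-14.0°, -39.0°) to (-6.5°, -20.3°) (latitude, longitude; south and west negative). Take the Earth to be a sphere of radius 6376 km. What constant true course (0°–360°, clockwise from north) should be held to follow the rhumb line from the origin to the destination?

67.8°

Meridional parts: M(φ₁)=-0.2468, M(φ₂)=-0.1137 → ΔM = +0.1331;  Δλ = +0.3264 rad
tan C = Δλ / ΔM = +2.4517 → C = 67.81°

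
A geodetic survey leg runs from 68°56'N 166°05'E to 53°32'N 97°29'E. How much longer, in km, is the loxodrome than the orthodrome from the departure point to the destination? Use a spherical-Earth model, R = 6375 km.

185 km

Great circle: cos σ = sin φ₁ sin φ₂ + cos φ₁ cos φ₂ cos Δλ,  σ = 0.5945 rad → d_gc = 3790.2 km
Rhumb line: Δψ = -0.5719, q = Δφ/Δψ = 0.4700, d_rh = R√(Δφ²+q²Δλ²) = 3975.3 km
Excess = 3975.3 − 3790.2 = 185.1 ≈ 185 km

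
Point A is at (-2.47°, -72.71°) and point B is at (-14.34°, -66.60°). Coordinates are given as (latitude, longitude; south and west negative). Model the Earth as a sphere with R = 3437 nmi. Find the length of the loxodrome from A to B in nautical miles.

Δψ = ln[tan(π/4+φ₂/2)/tan(π/4+φ₁/2)] = -0.2098;  Δφ = -0.2072 rad,  Δλ = +0.1066 rad
q = Δφ/Δψ = 0.9874
d = R·√(Δφ² + q²Δλ²) = 3437·0.23239 = 799 nmi

799 nmi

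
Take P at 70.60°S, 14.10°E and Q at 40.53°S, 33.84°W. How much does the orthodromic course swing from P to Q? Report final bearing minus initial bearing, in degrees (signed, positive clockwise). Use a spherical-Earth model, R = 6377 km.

+41.6°

At departure: θ₁ = atan2(sin Δλ cos φ₂, cos φ₁ sin φ₂ − sin φ₁ cos φ₂ cos Δλ) = 295.11°
At arrival: θ₂ = atan2(sin Δλ cos φ₁, −cos φ₂ sin φ₁ + sin φ₂ cos φ₁ cos Δλ) = 336.69°
Δθ = θ₂ − θ₁ = +41.6°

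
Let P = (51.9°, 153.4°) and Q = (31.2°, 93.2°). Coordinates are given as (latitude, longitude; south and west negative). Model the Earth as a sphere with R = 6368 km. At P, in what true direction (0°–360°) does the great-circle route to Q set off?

θ = atan2( sin Δλ·cos φ₂ ,  cos φ₁ sin φ₂ − sin φ₁ cos φ₂ cos Δλ )
  = atan2(-0.7423, -0.0149) = 268.85°

268.9°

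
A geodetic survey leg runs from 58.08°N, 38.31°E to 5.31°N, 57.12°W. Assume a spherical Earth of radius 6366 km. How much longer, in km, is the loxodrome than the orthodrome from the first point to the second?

Great circle: cos σ = sin φ₁ sin φ₂ + cos φ₁ cos φ₂ cos Δλ,  σ = 1.5421 rad → d_gc = 9816.8 km
Rhumb line: Δψ = -1.1590, q = Δφ/Δψ = 0.7947, d_rh = R√(Δφ²+q²Δλ²) = 10265.1 km
Excess = 10265.1 − 9816.8 = 448.3 ≈ 448 km

448 km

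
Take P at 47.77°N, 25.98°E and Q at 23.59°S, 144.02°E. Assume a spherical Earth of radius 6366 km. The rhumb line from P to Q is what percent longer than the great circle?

2.1%

Great circle: σ = 2.1967 rad → d_gc = Rσ = 13984.5 km
Rhumb: Δφ = -1.2455, Δλ = +2.0602, Δψ = -1.3754, q = Δφ/Δψ = 0.9056 → d_rh = R√(Δφ²+q²Δλ²) = 14279.9 km
Excess = (14279.9 − 13984.5) / 13984.5 = 295.4 / 13984.5 = 2.11% ≈ 2.1%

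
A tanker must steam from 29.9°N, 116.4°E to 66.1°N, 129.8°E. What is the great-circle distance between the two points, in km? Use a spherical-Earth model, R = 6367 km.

4125 km

cos σ = sin φ₁ sin φ₂ + cos φ₁ cos φ₂ cos Δλ
      = sin(29.90°)sin(66.10°) + cos(29.90°)cos(66.10°)cos(13.40°) = 0.7974
σ = 37.118° → d = Rσ = 6367·0.64782 = 4125 km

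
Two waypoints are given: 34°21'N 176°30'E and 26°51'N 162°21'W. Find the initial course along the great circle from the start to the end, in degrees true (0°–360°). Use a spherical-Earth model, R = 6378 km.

106.7°

N = sin Δλ·cos φ₂ = +0.3219;  D = cos φ₁ sin φ₂ − sin φ₁ cos φ₂ cos Δλ = -0.0966
initial course = atan2(N, D) = 106.71°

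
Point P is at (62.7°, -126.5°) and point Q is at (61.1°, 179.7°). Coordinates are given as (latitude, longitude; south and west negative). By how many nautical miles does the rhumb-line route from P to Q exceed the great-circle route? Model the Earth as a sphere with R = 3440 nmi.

44 nmi

Great circle: cos σ = sin φ₁ sin φ₂ + cos φ₁ cos φ₂ cos Δλ,  σ = 0.4302 rad → d_gc = 1480.0 nmi
Rhumb line: Δψ = -0.0593, q = Δφ/Δψ = 0.4709, d_rh = R√(Δφ²+q²Δλ²) = 1524.1 nmi
Excess = 1524.1 − 1480.0 = 44.1 ≈ 44 nmi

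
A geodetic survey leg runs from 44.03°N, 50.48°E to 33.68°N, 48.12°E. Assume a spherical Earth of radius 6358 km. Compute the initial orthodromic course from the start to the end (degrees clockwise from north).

θ = atan2( sin Δλ·cos φ₂ ,  cos φ₁ sin φ₂ − sin φ₁ cos φ₂ cos Δλ )
  = atan2(-0.0343, -0.1792) = 190.83°

190.8°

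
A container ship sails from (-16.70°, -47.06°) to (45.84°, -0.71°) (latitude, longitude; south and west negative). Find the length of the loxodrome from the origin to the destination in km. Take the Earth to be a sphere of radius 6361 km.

Δψ = ln[tan(π/4+φ₂/2)/tan(π/4+φ₁/2)] = +1.1979;  Δφ = +1.0915 rad,  Δλ = +0.8090 rad
q = Δφ/Δψ = 0.9112
d = R·√(Δφ² + q²Δλ²) = 6361·1.31710 = 8378 km

8378 km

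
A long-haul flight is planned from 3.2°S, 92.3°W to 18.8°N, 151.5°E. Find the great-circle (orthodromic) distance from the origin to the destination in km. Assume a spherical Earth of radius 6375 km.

12885 km

Haversine: a = sin²(Δφ/2)+cos φ₁ cos φ₂ sin²(Δλ/2) = 0.71764;  σ = 2·atan2(√a,√(1−a))
σ = 115.804° → d = Rσ = 6375·2.02116 = 12885 km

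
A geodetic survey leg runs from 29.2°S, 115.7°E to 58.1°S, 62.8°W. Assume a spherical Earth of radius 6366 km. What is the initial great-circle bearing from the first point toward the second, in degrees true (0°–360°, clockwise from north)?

180.8°

N = sin Δλ·cos φ₂ = -0.0138;  D = cos φ₁ sin φ₂ − sin φ₁ cos φ₂ cos Δλ = -0.9988
initial course = atan2(N, D) = 180.79°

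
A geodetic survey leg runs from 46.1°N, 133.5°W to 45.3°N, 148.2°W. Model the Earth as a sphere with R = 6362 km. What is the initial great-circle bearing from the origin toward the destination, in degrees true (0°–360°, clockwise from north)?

270.8°

N = sin Δλ·cos φ₂ = -0.1785;  D = cos φ₁ sin φ₂ − sin φ₁ cos φ₂ cos Δλ = +0.0026
initial course = atan2(N, D) = 270.84°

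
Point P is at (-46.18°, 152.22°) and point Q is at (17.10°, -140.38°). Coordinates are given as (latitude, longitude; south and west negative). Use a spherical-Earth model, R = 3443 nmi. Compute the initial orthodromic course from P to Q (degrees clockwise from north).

62.0°

N = sin Δλ·cos φ₂ = +0.8824;  D = cos φ₁ sin φ₂ − sin φ₁ cos φ₂ cos Δλ = +0.4686
initial course = atan2(N, D) = 62.03°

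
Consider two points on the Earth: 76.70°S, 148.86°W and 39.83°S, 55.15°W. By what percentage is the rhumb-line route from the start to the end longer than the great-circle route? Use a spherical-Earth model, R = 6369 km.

Great circle: σ = 0.9123 rad → d_gc = Rσ = 5810.7 km
Rhumb: Δφ = +0.6435, Δλ = +1.6355, Δψ = +1.3901, q = Δφ/Δψ = 0.4629 → d_rh = R√(Δφ²+q²Δλ²) = 6328.6 km
Excess = (6328.6 − 5810.7) / 5810.7 = 517.9 / 5810.7 = 8.91% ≈ 8.9%

8.9%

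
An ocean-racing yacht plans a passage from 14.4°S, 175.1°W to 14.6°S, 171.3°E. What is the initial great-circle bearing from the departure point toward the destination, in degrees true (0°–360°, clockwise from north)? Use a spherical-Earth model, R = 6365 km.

θ = atan2( sin Δλ·cos φ₂ ,  cos φ₁ sin φ₂ − sin φ₁ cos φ₂ cos Δλ )
  = atan2(-0.2275, -0.0102) = 267.42°

267.4°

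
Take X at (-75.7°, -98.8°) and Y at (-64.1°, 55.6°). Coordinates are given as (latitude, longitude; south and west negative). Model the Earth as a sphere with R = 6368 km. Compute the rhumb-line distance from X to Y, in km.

5876 km

Δψ = ln[tan(π/4+φ₂/2)/tan(π/4+φ₁/2)] = +0.6060;  Δφ = +0.2025 rad,  Δλ = +2.6948 rad
q = Δφ/Δψ = 0.3341
d = R·√(Δφ² + q²Δλ²) = 6368·0.92277 = 5876 km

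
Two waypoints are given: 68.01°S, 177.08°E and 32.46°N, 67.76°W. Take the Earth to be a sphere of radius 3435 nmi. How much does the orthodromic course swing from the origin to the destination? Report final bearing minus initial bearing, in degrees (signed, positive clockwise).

-73.8°

Initial bearing θ₁ = atan2(sin Δλ cos φ₂, cos φ₁ sin φ₂ − sin φ₁ cos φ₂ cos Δλ) = 99.78°
Final bearing θ₂ = (initial bearing from the destination back to the start) + 180° = 25.93°
Δθ = θ₂ − θ₁ = -73.8°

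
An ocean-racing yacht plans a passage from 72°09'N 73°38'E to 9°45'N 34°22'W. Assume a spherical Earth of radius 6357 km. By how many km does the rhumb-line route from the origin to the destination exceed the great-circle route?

851 km

Great circle: cos σ = sin φ₁ sin φ₂ + cos φ₁ cos φ₂ cos Δλ,  σ = 1.5029 rad → d_gc = 9553.9 km
Rhumb line: Δψ = -1.6802, q = Δφ/Δψ = 0.6482, d_rh = R√(Δφ²+q²Δλ²) = 10404.6 km
Excess = 10404.6 − 9553.9 = 850.7 ≈ 851 km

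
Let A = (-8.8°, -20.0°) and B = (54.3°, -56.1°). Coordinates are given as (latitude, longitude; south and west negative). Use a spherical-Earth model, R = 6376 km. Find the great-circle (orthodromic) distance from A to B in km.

cos σ = sin φ₁ sin φ₂ + cos φ₁ cos φ₂ cos Δλ
      = sin(-8.80°)sin(54.30°) + cos(-8.80°)cos(54.30°)cos(-36.10°) = 0.3417
σ = 70.019° → d = Rσ = 6376·1.22206 = 7792 km

7792 km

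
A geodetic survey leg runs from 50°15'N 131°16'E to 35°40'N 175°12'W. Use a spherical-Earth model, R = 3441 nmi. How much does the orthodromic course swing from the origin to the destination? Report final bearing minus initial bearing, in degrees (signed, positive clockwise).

At departure: θ₁ = atan2(sin Δλ cos φ₂, cos φ₁ sin φ₂ − sin φ₁ cos φ₂ cos Δλ) = 89.86°
At arrival: θ₂ = atan2(sin Δλ cos φ₁, −cos φ₂ sin φ₁ + sin φ₂ cos φ₁ cos Δλ) = 128.09°
Δθ = θ₂ − θ₁ = +38.2°

+38.2°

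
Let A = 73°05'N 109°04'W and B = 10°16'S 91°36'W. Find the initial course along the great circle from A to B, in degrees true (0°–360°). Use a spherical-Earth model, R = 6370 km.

162.7°

N = sin Δλ·cos φ₂ = +0.2953;  D = cos φ₁ sin φ₂ − sin φ₁ cos φ₂ cos Δλ = -0.9499
initial course = atan2(N, D) = 162.73°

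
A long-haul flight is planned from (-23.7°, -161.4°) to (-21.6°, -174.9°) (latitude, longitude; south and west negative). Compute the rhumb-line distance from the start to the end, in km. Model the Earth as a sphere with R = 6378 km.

1406 km

Δψ = ln[tan(π/4+φ₂/2)/tan(π/4+φ₁/2)] = +0.0397;  Δφ = +0.0367 rad,  Δλ = -0.2356 rad
q = Δφ/Δψ = 0.9228
d = R·√(Δφ² + q²Δλ²) = 6378·0.22050 = 1406 km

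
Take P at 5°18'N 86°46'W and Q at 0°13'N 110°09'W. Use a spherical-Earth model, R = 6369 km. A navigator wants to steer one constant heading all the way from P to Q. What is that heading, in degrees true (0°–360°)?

Meridional parts: M(φ₁)=+0.0926, M(φ₂)=+0.0038 → ΔM = -0.0889;  Δλ = -0.4081 rad
tan C = Δλ / ΔM = +4.5932 → C = 257.72°

257.7°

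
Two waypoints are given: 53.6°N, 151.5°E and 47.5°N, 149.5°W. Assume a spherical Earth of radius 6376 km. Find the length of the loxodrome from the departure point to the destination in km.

Rhumb course C = atan2(Δλ, Δψ) with Δψ = ln[tan(π/4+φ₂/2)/tan(π/4+φ₁/2)] = -0.1679, Δλ = +1.0297 → C = 99.26°
d = R·|Δφ| / |cos C| = 6376·0.10647 / 0.16090 = 4219 km

4219 km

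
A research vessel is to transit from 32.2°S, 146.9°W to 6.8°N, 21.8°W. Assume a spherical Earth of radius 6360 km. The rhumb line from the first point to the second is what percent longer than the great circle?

2.0%

Great circle: σ = 2.1487 rad → d_gc = Rσ = 13665.5 km
Rhumb: Δφ = +0.6807, Δλ = +2.1834, Δψ = +0.7131, q = Δφ/Δψ = 0.9545 → d_rh = R√(Δφ²+q²Δλ²) = 13943.9 km
Excess = (13943.9 − 13665.5) / 13665.5 = 278.4 / 13665.5 = 2.04% ≈ 2.0%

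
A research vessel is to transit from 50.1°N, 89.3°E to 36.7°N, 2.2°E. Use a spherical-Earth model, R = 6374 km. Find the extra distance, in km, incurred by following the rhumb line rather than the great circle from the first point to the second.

Great circle: cos σ = sin φ₁ sin φ₂ + cos φ₁ cos φ₂ cos Δλ,  σ = 1.0650 rad → d_gc = 6788.4 km
Rhumb line: Δψ = -0.3240, q = Δφ/Δψ = 0.7219, d_rh = R√(Δφ²+q²Δλ²) = 7152.3 km
Excess = 7152.3 − 6788.4 = 363.9 ≈ 364 km

364 km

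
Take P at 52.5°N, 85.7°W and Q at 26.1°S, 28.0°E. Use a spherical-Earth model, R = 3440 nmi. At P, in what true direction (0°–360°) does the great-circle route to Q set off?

88.7°

θ = atan2( sin Δλ·cos φ₂ ,  cos φ₁ sin φ₂ − sin φ₁ cos φ₂ cos Δλ )
  = atan2(+0.8223, +0.0186) = 88.71°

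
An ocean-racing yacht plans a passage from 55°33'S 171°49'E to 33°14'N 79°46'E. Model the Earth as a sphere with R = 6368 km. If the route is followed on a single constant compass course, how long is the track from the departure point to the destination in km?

Δψ = ln[tan(π/4+φ₂/2)/tan(π/4+φ₁/2)] = +1.7867;  Δφ = +1.5496 rad,  Δλ = -1.6066 rad
q = Δφ/Δψ = 0.8673
d = R·√(Δφ² + q²Δλ²) = 6368·2.08389 = 13270 km

13270 km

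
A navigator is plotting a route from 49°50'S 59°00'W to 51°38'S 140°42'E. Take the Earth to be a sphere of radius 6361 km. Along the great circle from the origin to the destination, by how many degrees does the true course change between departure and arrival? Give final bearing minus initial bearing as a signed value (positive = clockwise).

+154.7°

At departure: θ₁ = atan2(sin Δλ cos φ₂, cos φ₁ sin φ₂ − sin φ₁ cos φ₂ cos Δλ) = 192.39°
At arrival: θ₂ = atan2(sin Δλ cos φ₁, −cos φ₂ sin φ₁ + sin φ₂ cos φ₁ cos Δλ) = 347.11°
Δθ = θ₂ − θ₁ = +154.7°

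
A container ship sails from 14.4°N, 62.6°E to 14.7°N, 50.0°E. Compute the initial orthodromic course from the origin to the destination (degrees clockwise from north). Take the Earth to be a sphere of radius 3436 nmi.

273.0°

N = sin Δλ·cos φ₂ = -0.2110;  D = cos φ₁ sin φ₂ − sin φ₁ cos φ₂ cos Δλ = +0.0110
initial course = atan2(N, D) = 272.99°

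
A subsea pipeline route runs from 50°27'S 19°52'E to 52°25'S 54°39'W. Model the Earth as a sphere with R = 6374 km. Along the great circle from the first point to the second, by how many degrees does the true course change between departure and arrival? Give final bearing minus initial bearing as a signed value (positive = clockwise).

At departure: θ₁ = atan2(sin Δλ cos φ₂, cos φ₁ sin φ₂ − sin φ₁ cos φ₂ cos Δλ) = 237.18°
At arrival: θ₂ = atan2(sin Δλ cos φ₁, −cos φ₂ sin φ₁ + sin φ₂ cos φ₁ cos Δλ) = 298.67°
Δθ = θ₂ − θ₁ = +61.5°

+61.5°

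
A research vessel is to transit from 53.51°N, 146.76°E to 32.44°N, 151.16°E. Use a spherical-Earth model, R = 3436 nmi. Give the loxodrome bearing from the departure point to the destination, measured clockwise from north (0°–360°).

Δψ = ln[tan(π/4+φ₂/2)/tan(π/4+φ₁/2)] = -0.5106
Δλ = +0.0768 rad (taken the short way round)
course = atan2(Δλ, Δψ) = 171.45°

171.4°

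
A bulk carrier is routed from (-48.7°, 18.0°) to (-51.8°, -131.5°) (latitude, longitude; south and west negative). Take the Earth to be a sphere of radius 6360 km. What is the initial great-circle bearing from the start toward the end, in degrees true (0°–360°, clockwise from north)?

198.9°

N = sin Δλ·cos φ₂ = -0.3139;  D = cos φ₁ sin φ₂ − sin φ₁ cos φ₂ cos Δλ = -0.9190
initial course = atan2(N, D) = 198.86°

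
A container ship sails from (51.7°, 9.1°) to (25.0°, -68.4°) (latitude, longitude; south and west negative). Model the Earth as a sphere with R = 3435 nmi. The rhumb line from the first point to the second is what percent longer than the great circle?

Great circle: σ = 1.1004 rad → d_gc = Rσ = 3779.9 nmi
Rhumb: Δφ = -0.4660, Δλ = -1.3526, Δψ = -0.6068, q = Δφ/Δψ = 0.7680 → d_rh = R√(Δφ²+q²Δλ²) = 3910.7 nmi
Excess = (3910.7 − 3779.9) / 3779.9 = 130.8 / 3779.9 = 3.46% ≈ 3.5%

3.5%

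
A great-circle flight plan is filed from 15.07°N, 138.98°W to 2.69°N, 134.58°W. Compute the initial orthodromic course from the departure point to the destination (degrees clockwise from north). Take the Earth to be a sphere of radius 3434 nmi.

160.3°

θ = atan2( sin Δλ·cos φ₂ ,  cos φ₁ sin φ₂ − sin φ₁ cos φ₂ cos Δλ )
  = atan2(+0.0766, -0.2136) = 160.27°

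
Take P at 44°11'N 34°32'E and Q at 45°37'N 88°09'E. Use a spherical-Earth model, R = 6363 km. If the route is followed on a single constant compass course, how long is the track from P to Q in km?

Δψ = ln[tan(π/4+φ₂/2)/tan(π/4+φ₁/2)] = +0.0353;  Δφ = +0.0250 rad,  Δλ = +0.9358 rad
q = Δφ/Δψ = 0.7083
d = R·√(Δφ² + q²Δλ²) = 6363·0.66328 = 4220 km

4220 km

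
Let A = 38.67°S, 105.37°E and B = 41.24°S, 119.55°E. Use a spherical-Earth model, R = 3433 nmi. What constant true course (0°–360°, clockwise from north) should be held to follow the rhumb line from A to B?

Δψ = ln[tan(π/4+φ₂/2)/tan(π/4+φ₁/2)] = -0.0585
Δλ = +0.2475 rad (taken the short way round)
course = atan2(Δλ, Δψ) = 103.31°

103.3°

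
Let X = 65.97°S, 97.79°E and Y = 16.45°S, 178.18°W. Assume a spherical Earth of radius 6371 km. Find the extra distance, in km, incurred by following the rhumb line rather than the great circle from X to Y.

Great circle: cos σ = sin φ₁ sin φ₂ + cos φ₁ cos φ₂ cos Δλ,  σ = 1.2669 rad → d_gc = 8071.32 km
Rhumb line: Δψ = +1.2561, q = Δφ/Δψ = 0.6881, d_rh = R√(Δφ²+q²Δλ²) = 8464.77 km
Excess = 8464.77 − 8071.32 = 393.45 ≈ 393 km

393 km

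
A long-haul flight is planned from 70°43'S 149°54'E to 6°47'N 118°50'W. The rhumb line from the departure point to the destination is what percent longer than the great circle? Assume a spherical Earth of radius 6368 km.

Great circle: σ = 1.6898 rad → d_gc = Rσ = 10760.7 km
Rhumb: Δφ = +1.3526, Δλ = +1.5929, Δψ = +1.8913, q = Δφ/Δψ = 0.7152 → d_rh = R√(Δφ²+q²Δλ²) = 11261.5 km
Excess = (11261.5 − 10760.7) / 10760.7 = 500.8 / 10760.7 = 4.654% ≈ 4.7%

4.7%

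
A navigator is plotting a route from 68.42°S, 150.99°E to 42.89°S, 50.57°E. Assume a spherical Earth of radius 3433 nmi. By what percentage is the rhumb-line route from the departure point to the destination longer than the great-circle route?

Great circle: σ = 0.9470 rad → d_gc = Rσ = 3250.9 nmi
Rhumb: Δφ = +0.4456, Δλ = -1.7527, Δψ = +0.8275, q = Δφ/Δψ = 0.5385 → d_rh = R√(Δφ²+q²Δλ²) = 3583.0 nmi
Excess = (3583.0 − 3250.9) / 3250.9 = 332.1 / 3250.9 = 10.22% ≈ 10.2%

10.2%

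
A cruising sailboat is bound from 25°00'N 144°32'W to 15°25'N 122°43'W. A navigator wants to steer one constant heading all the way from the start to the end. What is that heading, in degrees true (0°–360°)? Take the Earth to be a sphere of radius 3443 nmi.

115.1°

Δψ = ln[tan(π/4+φ₂/2)/tan(π/4+φ₁/2)] = -0.1785
Δλ = +0.3808 rad (taken the short way round)
course = atan2(Δλ, Δψ) = 115.12°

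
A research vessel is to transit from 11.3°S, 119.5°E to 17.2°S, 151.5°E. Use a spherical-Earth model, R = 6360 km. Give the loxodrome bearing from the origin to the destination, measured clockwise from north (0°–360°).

Meridional parts: M(φ₁)=-0.1985, M(φ₂)=-0.3048 → ΔM = -0.1063;  Δλ = +0.5585 rad
tan C = Δλ / ΔM = -5.2542 → C = 100.78°

100.8°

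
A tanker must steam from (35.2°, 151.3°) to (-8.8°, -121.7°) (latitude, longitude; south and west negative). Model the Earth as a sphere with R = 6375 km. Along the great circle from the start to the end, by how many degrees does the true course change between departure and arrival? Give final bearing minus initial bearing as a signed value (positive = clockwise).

+26.3°

Initial bearing θ₁ = atan2(sin Δλ cos φ₂, cos φ₁ sin φ₂ − sin φ₁ cos φ₂ cos Δλ) = 98.92°
Final bearing θ₂ = (initial bearing from the destination back to the start) + 180° = 125.23°
Δθ = θ₂ − θ₁ = +26.3°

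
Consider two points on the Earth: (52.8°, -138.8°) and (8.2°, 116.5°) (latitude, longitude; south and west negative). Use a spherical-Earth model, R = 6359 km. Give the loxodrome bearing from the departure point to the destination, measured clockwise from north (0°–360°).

Δψ = ln[tan(π/4+φ₂/2)/tan(π/4+φ₁/2)] = -0.9454
Δλ = -1.8274 rad (taken the short way round)
course = atan2(Δλ, Δψ) = 242.64°

242.6°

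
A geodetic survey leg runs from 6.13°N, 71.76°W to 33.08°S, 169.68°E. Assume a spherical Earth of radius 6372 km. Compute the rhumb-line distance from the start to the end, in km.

13276 km

Rhumb course C = atan2(Δλ, Δψ) with Δψ = ln[tan(π/4+φ₂/2)/tan(π/4+φ₁/2)] = -0.7196, Δλ = -2.0693 → C = 250.82°
d = R·|Δφ| / |cos C| = 6372·0.68434 / 0.32846 = 13276 km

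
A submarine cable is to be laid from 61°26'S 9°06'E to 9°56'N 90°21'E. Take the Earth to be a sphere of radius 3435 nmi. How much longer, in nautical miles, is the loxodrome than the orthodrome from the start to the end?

142 nmi

Great circle: cos σ = sin φ₁ sin φ₂ + cos φ₁ cos φ₂ cos Δλ,  σ = 1.6507 rad → d_gc = 5670.3 nmi
Rhumb line: Δψ = +1.5424, q = Δφ/Δψ = 0.8076, d_rh = R√(Δφ²+q²Δλ²) = 5812.2 nmi
Excess = 5812.2 − 5670.3 = 141.9 ≈ 142 nmi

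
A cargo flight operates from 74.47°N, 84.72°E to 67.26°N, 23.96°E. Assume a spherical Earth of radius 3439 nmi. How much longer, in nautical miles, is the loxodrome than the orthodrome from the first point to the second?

Great circle: cos σ = sin φ₁ sin φ₂ + cos φ₁ cos φ₂ cos Δλ,  σ = 0.3506 rad → d_gc = 1205.9 nmi
Rhumb line: Δψ = -0.3885, q = Δφ/Δψ = 0.3239, d_rh = R√(Δφ²+q²Δλ²) = 1258.2 nmi
Excess = 1258.2 − 1205.9 = 52.3 ≈ 52 nmi

52 nmi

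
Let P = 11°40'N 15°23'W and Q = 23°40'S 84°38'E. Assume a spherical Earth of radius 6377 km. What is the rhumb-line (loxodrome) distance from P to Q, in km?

Rhumb course C = atan2(Δλ, Δψ) with Δψ = ln[tan(π/4+φ₂/2)/tan(π/4+φ₁/2)] = -0.6304, Δλ = +1.7456 → C = 109.86°
d = R·|Δφ| / |cos C| = 6377·0.61668 / 0.33965 = 11578 km

11578 km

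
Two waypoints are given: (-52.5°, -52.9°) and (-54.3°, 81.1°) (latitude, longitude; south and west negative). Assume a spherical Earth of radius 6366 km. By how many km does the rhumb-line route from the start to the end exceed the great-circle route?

Great circle: cos σ = sin φ₁ sin φ₂ + cos φ₁ cos φ₂ cos Δλ,  σ = 1.1620 rad → d_gc = 7397.3 km
Rhumb line: Δψ = -0.0527, q = Δφ/Δψ = 0.5961, d_rh = R√(Δφ²+q²Δλ²) = 8877.4 km
Excess = 8877.4 − 7397.3 = 1480.1 ≈ 1480 km

1480 km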